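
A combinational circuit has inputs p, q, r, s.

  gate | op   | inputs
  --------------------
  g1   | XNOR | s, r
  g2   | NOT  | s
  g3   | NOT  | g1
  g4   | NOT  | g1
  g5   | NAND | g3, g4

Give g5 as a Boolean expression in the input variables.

g1 = s XNOR r
g3 = NOT g1 = NOT (s XNOR r)
g4 = NOT g1 = NOT (s XNOR r)
g5 = g3 NAND g4 = NOT (s XNOR r) NAND NOT (s XNOR r)

NOT (s XNOR r) NAND NOT (s XNOR r)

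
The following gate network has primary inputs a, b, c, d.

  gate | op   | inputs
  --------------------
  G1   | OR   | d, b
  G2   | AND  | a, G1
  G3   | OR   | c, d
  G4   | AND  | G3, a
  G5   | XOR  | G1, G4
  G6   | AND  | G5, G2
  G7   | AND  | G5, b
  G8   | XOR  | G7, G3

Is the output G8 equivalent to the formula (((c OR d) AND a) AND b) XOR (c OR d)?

No

G1 = d OR b
G3 = c OR d
G4 = G3 AND a = (c OR d) AND a
G5 = G1 XOR G4 = (d OR b) XOR ((c OR d) AND a)
G7 = G5 AND b = ((d OR b) XOR ((c OR d) AND a)) AND b
G8 = G7 XOR G3 = (((d OR b) XOR ((c OR d) AND a)) AND b) XOR (c OR d)
At a=0, b=1, c=0, d=0: circuit gives 1, formula gives 0.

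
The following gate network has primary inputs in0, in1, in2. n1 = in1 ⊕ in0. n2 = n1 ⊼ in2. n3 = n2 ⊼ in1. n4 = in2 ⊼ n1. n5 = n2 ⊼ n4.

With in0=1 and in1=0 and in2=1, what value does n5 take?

1

n1 = 0 ⊕ 1 = 1
n2 = 1 ⊼ 1 = 0
n4 = 1 ⊼ 1 = 0
n5 = 0 ⊼ 0 = 1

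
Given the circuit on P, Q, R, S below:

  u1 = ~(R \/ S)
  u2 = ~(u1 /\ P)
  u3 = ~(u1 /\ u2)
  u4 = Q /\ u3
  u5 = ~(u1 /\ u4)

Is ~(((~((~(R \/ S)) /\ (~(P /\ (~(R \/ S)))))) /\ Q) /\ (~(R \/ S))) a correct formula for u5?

u1 = ~(R \/ S)
u2 = ~(u1 /\ P) = ~((~(R \/ S)) /\ P)
u3 = ~(u1 /\ u2) = ~((~(R \/ S)) /\ (~((~(R \/ S)) /\ P)))
u4 = Q /\ u3 = Q /\ (~((~(R \/ S)) /\ (~((~(R \/ S)) /\ P))))
u5 = ~(u1 /\ u4) = ~((~(R \/ S)) /\ (Q /\ (~((~(R \/ S)) /\ (~((~(R \/ S)) /\ P))))))
At P=1, Q=1, R=0, S=0: circuit gives 0, formula gives 0.
At P=0, Q=0, R=0, S=0: circuit gives 1, formula gives 1.
Agrees on all 16 inputs.

Yes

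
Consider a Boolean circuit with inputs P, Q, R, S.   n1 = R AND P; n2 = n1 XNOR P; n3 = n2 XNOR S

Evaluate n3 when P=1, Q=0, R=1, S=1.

1

n1 = 1 AND 1 = 1
n2 = 1 XNOR 1 = 1
n3 = 1 XNOR 1 = 1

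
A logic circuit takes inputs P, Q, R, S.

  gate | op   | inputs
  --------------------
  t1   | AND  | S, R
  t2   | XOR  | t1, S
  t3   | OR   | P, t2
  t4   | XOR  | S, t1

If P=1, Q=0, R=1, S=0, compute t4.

0

t1 = 0 AND 1 = 0
t4 = 0 XOR 0 = 0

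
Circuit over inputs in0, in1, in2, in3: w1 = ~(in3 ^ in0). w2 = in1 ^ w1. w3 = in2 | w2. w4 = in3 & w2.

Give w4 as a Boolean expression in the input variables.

in3 & (in1 ^ (~(in3 ^ in0)))

w1 = ~(in3 ^ in0)
w2 = in1 ^ w1 = in1 ^ (~(in3 ^ in0))
w4 = in3 & w2 = in3 & (in1 ^ (~(in3 ^ in0)))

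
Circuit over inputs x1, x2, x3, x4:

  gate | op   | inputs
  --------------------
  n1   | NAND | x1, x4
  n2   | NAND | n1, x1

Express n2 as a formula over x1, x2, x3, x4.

n1 = x1 NAND x4
n2 = n1 NAND x1 = (x1 NAND x4) NAND x1

(x1 NAND x4) NAND x1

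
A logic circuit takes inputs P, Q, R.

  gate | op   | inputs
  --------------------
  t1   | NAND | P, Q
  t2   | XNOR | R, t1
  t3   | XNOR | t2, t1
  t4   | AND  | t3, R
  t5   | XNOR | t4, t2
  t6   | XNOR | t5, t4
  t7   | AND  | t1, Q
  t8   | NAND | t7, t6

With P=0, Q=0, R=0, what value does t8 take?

t1 = 0 NAND 0 = 1
t2 = 0 XNOR 1 = 0
t3 = 0 XNOR 1 = 0
t4 = 0 AND 0 = 0
t5 = 0 XNOR 0 = 1
t6 = 1 XNOR 0 = 0
t7 = 1 AND 0 = 0
t8 = 0 NAND 0 = 1

1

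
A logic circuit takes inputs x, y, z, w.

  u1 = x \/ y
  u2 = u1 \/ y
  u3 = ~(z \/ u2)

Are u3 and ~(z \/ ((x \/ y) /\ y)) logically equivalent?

No

u1 = x \/ y
u2 = u1 \/ y = (x \/ y) \/ y
u3 = ~(z \/ u2) = ~(z \/ ((x \/ y) \/ y))
At x=1, y=0, z=0, w=0: circuit gives 0, formula gives 1.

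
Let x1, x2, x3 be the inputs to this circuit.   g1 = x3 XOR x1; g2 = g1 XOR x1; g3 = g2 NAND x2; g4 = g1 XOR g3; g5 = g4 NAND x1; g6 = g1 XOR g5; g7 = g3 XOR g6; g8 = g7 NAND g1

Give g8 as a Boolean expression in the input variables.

((((x3 XOR x1) XOR x1) NAND x2) XOR ((x3 XOR x1) XOR (((x3 XOR x1) XOR (((x3 XOR x1) XOR x1) NAND x2)) NAND x1))) NAND (x3 XOR x1)

g1 = x3 XOR x1
g2 = g1 XOR x1 = (x3 XOR x1) XOR x1
g3 = g2 NAND x2 = ((x3 XOR x1) XOR x1) NAND x2
g4 = g1 XOR g3 = (x3 XOR x1) XOR (((x3 XOR x1) XOR x1) NAND x2)
g5 = g4 NAND x1 = ((x3 XOR x1) XOR (((x3 XOR x1) XOR x1) NAND x2)) NAND x1
g6 = g1 XOR g5 = (x3 XOR x1) XOR (((x3 XOR x1) XOR (((x3 XOR x1) XOR x1) NAND x2)) NAND x1)
g7 = g3 XOR g6 = (((x3 XOR x1) XOR x1) NAND x2) XOR ((x3 XOR x1) XOR (((x3 XOR x1) XOR (((x3 XOR x1) XOR x1) NAND x2)) NAND x1))
g8 = g7 NAND g1 = ((((x3 XOR x1) XOR x1) NAND x2) XOR ((x3 XOR x1) XOR (((x3 XOR x1) XOR (((x3 XOR x1) XOR x1) NAND x2)) NAND x1))) NAND (x3 XOR x1)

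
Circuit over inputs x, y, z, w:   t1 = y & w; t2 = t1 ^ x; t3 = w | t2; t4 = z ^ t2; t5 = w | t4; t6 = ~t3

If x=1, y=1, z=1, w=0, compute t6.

0

t1 = 1 & 0 = 0
t2 = 0 ^ 1 = 1
t3 = 0 | 1 = 1
t6 = ~1 = 0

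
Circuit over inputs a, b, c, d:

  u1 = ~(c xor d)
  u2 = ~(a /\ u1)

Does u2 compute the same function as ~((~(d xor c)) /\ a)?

u1 = ~(c xor d)
u2 = ~(a /\ u1) = ~(a /\ (~(c xor d)))
At a=1, b=0, c=0, d=0: circuit gives 0, formula gives 0.
At a=0, b=0, c=0, d=0: circuit gives 1, formula gives 1.
Agrees on all 16 inputs.

Yes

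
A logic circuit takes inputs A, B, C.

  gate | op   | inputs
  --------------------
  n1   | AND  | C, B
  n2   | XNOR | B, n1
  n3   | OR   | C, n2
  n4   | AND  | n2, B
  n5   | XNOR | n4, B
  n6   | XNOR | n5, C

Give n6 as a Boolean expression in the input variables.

n1 = C AND B
n2 = B XNOR n1 = B XNOR (C AND B)
n4 = n2 AND B = (B XNOR (C AND B)) AND B
n5 = n4 XNOR B = ((B XNOR (C AND B)) AND B) XNOR B
n6 = n5 XNOR C = (((B XNOR (C AND B)) AND B) XNOR B) XNOR C

(((B XNOR (C AND B)) AND B) XNOR B) XNOR C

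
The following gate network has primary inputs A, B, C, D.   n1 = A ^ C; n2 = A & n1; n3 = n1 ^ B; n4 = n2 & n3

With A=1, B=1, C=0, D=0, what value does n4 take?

0

n1 = 1 ^ 0 = 1
n2 = 1 & 1 = 1
n3 = 1 ^ 1 = 0
n4 = 1 & 0 = 0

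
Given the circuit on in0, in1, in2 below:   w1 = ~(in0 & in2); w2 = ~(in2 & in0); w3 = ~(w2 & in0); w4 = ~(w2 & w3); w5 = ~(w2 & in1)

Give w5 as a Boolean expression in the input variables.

~((~(in2 & in0)) & in1)

w2 = ~(in2 & in0)
w5 = ~(w2 & in1) = ~((~(in2 & in0)) & in1)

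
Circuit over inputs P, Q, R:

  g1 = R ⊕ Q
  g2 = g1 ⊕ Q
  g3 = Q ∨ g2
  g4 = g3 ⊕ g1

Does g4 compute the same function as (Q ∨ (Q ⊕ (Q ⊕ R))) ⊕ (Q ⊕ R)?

g1 = R ⊕ Q
g2 = g1 ⊕ Q = (R ⊕ Q) ⊕ Q
g3 = Q ∨ g2 = Q ∨ ((R ⊕ Q) ⊕ Q)
g4 = g3 ⊕ g1 = (Q ∨ ((R ⊕ Q) ⊕ Q)) ⊕ (R ⊕ Q)
At P=0, Q=0, R=0: circuit gives 0, formula gives 0.
At P=0, Q=1, R=1: circuit gives 1, formula gives 1.
Agrees on all 8 inputs.

Yes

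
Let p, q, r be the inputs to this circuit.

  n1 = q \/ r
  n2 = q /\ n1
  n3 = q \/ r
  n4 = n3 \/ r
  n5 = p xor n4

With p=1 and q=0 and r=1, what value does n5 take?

n3 = 0 \/ 1 = 1
n4 = 1 \/ 1 = 1
n5 = 1 xor 1 = 0

0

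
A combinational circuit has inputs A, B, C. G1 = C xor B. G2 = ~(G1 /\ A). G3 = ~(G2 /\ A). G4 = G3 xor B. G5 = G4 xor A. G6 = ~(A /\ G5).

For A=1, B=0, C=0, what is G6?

0

G1 = 0 xor 0 = 0
G2 = ~(0 /\ 1) = 1
G3 = ~(1 /\ 1) = 0
G4 = 0 xor 0 = 0
G5 = 0 xor 1 = 1
G6 = ~(1 /\ 1) = 0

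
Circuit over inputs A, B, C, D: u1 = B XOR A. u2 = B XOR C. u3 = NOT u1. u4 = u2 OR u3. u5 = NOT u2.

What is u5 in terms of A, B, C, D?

u2 = B XOR C
u5 = NOT u2 = NOT (B XOR C)

NOT (B XOR C)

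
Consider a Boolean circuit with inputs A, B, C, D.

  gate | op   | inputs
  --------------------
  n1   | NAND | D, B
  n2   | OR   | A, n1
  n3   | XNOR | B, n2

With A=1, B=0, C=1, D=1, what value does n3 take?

0

n1 = 1 NAND 0 = 1
n2 = 1 OR 1 = 1
n3 = 0 XNOR 1 = 0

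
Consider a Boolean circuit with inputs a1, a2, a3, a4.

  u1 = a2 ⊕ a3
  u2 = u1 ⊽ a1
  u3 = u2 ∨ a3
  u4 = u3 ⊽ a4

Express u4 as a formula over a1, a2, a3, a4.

(((a2 ⊕ a3) ⊽ a1) ∨ a3) ⊽ a4

u1 = a2 ⊕ a3
u2 = u1 ⊽ a1 = (a2 ⊕ a3) ⊽ a1
u3 = u2 ∨ a3 = ((a2 ⊕ a3) ⊽ a1) ∨ a3
u4 = u3 ⊽ a4 = (((a2 ⊕ a3) ⊽ a1) ∨ a3) ⊽ a4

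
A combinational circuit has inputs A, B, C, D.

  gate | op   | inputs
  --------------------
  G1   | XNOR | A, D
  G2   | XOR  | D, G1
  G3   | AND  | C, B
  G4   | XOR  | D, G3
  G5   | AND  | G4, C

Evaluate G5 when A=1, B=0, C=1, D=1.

G3 = 1 AND 0 = 0
G4 = 1 XOR 0 = 1
G5 = 1 AND 1 = 1

1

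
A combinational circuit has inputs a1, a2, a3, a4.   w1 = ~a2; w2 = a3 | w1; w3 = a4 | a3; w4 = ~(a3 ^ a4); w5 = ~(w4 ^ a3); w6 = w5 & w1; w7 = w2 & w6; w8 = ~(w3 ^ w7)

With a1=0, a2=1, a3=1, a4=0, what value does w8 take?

w1 = ~1 = 0
w2 = 1 | 0 = 1
w3 = 0 | 1 = 1
w4 = ~(1 ^ 0) = 0
w5 = ~(0 ^ 1) = 0
w6 = 0 & 0 = 0
w7 = 1 & 0 = 0
w8 = ~(1 ^ 0) = 0

0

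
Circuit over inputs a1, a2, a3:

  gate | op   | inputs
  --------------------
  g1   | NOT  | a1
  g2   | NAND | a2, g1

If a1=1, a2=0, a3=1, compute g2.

1

g1 = NOT 1 = 0
g2 = 0 NAND 0 = 1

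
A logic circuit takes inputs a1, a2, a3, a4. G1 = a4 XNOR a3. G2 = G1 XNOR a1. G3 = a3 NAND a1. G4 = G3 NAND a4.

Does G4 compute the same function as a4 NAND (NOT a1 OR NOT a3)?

Yes

G3 = a3 NAND a1
G4 = G3 NAND a4 = (a3 NAND a1) NAND a4
At a1=0, a2=0, a3=0, a4=1: circuit gives 0, formula gives 0.
At a1=0, a2=0, a3=0, a4=0: circuit gives 1, formula gives 1.
Agrees on all 16 inputs.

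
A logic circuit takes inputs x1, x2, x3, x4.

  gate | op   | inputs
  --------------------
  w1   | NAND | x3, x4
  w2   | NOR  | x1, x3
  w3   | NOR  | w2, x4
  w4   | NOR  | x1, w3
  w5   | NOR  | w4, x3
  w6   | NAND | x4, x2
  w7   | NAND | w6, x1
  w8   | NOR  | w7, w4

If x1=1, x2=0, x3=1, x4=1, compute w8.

1

w2 = 1 NOR 1 = 0
w3 = 0 NOR 1 = 0
w4 = 1 NOR 0 = 0
w6 = 1 NAND 0 = 1
w7 = 1 NAND 1 = 0
w8 = 0 NOR 0 = 1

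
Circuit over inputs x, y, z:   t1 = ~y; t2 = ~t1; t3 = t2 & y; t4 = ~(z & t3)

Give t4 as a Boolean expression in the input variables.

t1 = ~y
t2 = ~t1 = ~~y
t3 = t2 & y = ~~y & y
t4 = ~(z & t3) = ~(z & (~~y & y))

~(z & (~~y & y))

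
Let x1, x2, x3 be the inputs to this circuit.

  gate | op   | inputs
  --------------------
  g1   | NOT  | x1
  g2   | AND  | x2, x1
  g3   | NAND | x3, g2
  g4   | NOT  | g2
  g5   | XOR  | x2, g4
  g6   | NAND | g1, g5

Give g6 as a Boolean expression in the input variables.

g1 = NOT x1
g2 = x2 AND x1
g4 = NOT g2 = NOT (x2 AND x1)
g5 = x2 XOR g4 = x2 XOR NOT (x2 AND x1)
g6 = g1 NAND g5 = NOT x1 NAND (x2 XOR NOT (x2 AND x1))

NOT x1 NAND (x2 XOR NOT (x2 AND x1))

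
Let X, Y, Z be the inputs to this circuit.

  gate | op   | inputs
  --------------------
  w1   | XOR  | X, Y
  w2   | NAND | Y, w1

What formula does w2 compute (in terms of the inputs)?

Y NAND (X XOR Y)

w1 = X XOR Y
w2 = Y NAND w1 = Y NAND (X XOR Y)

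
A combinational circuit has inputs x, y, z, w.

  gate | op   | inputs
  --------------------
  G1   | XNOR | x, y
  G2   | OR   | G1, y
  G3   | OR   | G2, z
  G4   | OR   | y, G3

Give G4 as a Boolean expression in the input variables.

y OR (((x XNOR y) OR y) OR z)

G1 = x XNOR y
G2 = G1 OR y = (x XNOR y) OR y
G3 = G2 OR z = ((x XNOR y) OR y) OR z
G4 = y OR G3 = y OR (((x XNOR y) OR y) OR z)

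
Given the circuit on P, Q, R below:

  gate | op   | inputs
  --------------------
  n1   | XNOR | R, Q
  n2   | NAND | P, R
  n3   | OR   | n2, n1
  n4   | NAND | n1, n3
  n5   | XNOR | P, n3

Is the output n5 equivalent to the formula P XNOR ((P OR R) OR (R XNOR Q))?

No

n1 = R XNOR Q
n2 = P NAND R
n3 = n2 OR n1 = (P NAND R) OR (R XNOR Q)
n5 = P XNOR n3 = P XNOR ((P NAND R) OR (R XNOR Q))
At P=0, Q=1, R=0: circuit gives 0, formula gives 1.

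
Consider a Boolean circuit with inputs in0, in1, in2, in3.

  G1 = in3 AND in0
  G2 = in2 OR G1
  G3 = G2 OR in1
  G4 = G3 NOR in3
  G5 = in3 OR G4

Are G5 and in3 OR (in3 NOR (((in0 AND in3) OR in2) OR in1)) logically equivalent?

Yes

G1 = in3 AND in0
G2 = in2 OR G1 = in2 OR (in3 AND in0)
G3 = G2 OR in1 = (in2 OR (in3 AND in0)) OR in1
G4 = G3 NOR in3 = ((in2 OR (in3 AND in0)) OR in1) NOR in3
G5 = in3 OR G4 = in3 OR (((in2 OR (in3 AND in0)) OR in1) NOR in3)
At in0=0, in1=0, in2=1, in3=0: circuit gives 0, formula gives 0.
At in0=0, in1=0, in2=0, in3=0: circuit gives 1, formula gives 1.
Agrees on all 16 inputs.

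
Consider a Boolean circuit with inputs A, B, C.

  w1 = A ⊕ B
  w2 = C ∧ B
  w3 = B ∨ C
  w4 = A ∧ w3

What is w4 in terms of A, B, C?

w3 = B ∨ C
w4 = A ∧ w3 = A ∧ (B ∨ C)

A ∧ (B ∨ C)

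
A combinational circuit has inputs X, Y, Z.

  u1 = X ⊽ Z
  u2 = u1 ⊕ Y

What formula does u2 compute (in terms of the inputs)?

(X ⊽ Z) ⊕ Y

u1 = X ⊽ Z
u2 = u1 ⊕ Y = (X ⊽ Z) ⊕ Y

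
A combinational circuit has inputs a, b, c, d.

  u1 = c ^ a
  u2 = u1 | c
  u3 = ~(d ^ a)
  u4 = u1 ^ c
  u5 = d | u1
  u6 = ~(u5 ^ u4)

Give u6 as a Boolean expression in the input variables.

u1 = c ^ a
u4 = u1 ^ c = (c ^ a) ^ c
u5 = d | u1 = d | (c ^ a)
u6 = ~(u5 ^ u4) = ~((d | (c ^ a)) ^ ((c ^ a) ^ c))

~((d | (c ^ a)) ^ ((c ^ a) ^ c))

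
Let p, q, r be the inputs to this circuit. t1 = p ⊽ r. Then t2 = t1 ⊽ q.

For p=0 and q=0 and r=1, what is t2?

1

t1 = 0 ⊽ 1 = 0
t2 = 0 ⊽ 0 = 1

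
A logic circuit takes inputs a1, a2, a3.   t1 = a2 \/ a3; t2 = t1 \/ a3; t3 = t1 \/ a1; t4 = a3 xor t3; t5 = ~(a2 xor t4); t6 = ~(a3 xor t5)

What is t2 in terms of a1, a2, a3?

t1 = a2 \/ a3
t2 = t1 \/ a3 = (a2 \/ a3) \/ a3

(a2 \/ a3) \/ a3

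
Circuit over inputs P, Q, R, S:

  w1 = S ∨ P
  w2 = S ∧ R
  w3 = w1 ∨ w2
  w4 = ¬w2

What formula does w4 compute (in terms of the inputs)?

w2 = S ∧ R
w4 = ¬w2 = ¬(S ∧ R)

¬(S ∧ R)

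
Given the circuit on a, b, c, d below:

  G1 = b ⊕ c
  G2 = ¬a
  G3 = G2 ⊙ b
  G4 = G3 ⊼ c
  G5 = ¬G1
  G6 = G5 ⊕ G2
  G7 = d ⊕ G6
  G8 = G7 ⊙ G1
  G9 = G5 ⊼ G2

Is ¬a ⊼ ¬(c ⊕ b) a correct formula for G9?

Yes

G1 = b ⊕ c
G2 = ¬a
G5 = ¬G1 = ¬(b ⊕ c)
G9 = G5 ⊼ G2 = ¬(b ⊕ c) ⊼ ¬a
At a=0, b=0, c=0, d=0: circuit gives 0, formula gives 0.
At a=0, b=0, c=1, d=0: circuit gives 1, formula gives 1.
Agrees on all 16 inputs.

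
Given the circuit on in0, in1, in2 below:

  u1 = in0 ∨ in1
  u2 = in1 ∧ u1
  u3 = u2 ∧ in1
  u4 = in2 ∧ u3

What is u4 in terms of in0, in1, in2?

in2 ∧ ((in1 ∧ (in0 ∨ in1)) ∧ in1)

u1 = in0 ∨ in1
u2 = in1 ∧ u1 = in1 ∧ (in0 ∨ in1)
u3 = u2 ∧ in1 = (in1 ∧ (in0 ∨ in1)) ∧ in1
u4 = in2 ∧ u3 = in2 ∧ ((in1 ∧ (in0 ∨ in1)) ∧ in1)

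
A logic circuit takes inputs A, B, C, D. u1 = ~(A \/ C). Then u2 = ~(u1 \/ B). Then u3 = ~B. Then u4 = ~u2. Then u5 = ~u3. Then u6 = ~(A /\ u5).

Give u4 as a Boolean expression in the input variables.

u1 = ~(A \/ C)
u2 = ~(u1 \/ B) = ~((~(A \/ C)) \/ B)
u4 = ~u2 = ~(~((~(A \/ C)) \/ B))

~(~((~(A \/ C)) \/ B))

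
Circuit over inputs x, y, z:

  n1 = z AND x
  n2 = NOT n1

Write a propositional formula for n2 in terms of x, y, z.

NOT (z AND x)

n1 = z AND x
n2 = NOT n1 = NOT (z AND x)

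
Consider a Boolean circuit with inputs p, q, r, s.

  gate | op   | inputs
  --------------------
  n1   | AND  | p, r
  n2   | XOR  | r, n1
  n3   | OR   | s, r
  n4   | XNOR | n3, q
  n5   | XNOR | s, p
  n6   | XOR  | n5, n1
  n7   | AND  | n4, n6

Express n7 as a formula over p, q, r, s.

((s OR r) XNOR q) AND ((s XNOR p) XOR (p AND r))

n1 = p AND r
n3 = s OR r
n4 = n3 XNOR q = (s OR r) XNOR q
n5 = s XNOR p
n6 = n5 XOR n1 = (s XNOR p) XOR (p AND r)
n7 = n4 AND n6 = ((s OR r) XNOR q) AND ((s XNOR p) XOR (p AND r))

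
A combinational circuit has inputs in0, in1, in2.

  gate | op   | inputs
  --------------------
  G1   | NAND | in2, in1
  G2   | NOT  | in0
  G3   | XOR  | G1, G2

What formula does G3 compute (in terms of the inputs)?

(in2 NAND in1) XOR NOT in0

G1 = in2 NAND in1
G2 = NOT in0
G3 = G1 XOR G2 = (in2 NAND in1) XOR NOT in0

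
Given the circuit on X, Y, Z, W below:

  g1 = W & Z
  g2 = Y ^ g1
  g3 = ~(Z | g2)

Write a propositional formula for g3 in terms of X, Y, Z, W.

g1 = W & Z
g2 = Y ^ g1 = Y ^ (W & Z)
g3 = ~(Z | g2) = ~(Z | (Y ^ (W & Z)))

~(Z | (Y ^ (W & Z)))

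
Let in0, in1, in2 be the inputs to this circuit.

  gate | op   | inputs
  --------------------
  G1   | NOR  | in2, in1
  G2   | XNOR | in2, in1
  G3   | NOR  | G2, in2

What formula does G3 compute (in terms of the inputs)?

(in2 XNOR in1) NOR in2

G2 = in2 XNOR in1
G3 = G2 NOR in2 = (in2 XNOR in1) NOR in2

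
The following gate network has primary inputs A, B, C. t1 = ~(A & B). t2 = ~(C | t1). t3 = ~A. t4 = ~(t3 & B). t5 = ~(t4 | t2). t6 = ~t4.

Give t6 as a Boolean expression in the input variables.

t3 = ~A
t4 = ~(t3 & B) = ~(~A & B)
t6 = ~t4 = ~(~(~A & B))

~(~(~A & B))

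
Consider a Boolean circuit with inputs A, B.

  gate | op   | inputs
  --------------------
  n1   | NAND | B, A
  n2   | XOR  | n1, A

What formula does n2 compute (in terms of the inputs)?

(B NAND A) XOR A

n1 = B NAND A
n2 = n1 XOR A = (B NAND A) XOR A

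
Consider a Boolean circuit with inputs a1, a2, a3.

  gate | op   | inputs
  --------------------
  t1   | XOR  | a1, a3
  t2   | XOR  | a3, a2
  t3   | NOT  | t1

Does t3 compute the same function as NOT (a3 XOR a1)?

t1 = a1 XOR a3
t3 = NOT t1 = NOT (a1 XOR a3)
At a1=0, a2=0, a3=1: circuit gives 0, formula gives 0.
At a1=0, a2=0, a3=0: circuit gives 1, formula gives 1.
Agrees on all 8 inputs.

Yes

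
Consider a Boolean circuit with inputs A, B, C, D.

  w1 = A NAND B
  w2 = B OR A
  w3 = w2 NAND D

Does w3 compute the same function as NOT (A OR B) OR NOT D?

Yes

w2 = B OR A
w3 = w2 NAND D = (B OR A) NAND D
At A=0, B=1, C=0, D=1: circuit gives 0, formula gives 0.
At A=0, B=0, C=0, D=0: circuit gives 1, formula gives 1.
Agrees on all 16 inputs.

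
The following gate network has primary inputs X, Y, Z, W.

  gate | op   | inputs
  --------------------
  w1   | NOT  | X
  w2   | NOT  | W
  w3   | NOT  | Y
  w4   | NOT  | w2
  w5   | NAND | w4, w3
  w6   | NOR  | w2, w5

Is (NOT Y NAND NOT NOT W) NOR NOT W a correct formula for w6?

w2 = NOT W
w3 = NOT Y
w4 = NOT w2 = NOT NOT W
w5 = w4 NAND w3 = NOT NOT W NAND NOT Y
w6 = w2 NOR w5 = NOT W NOR (NOT NOT W NAND NOT Y)
At X=0, Y=0, Z=0, W=0: circuit gives 0, formula gives 0.
At X=0, Y=0, Z=0, W=1: circuit gives 1, formula gives 1.
Agrees on all 16 inputs.

Yes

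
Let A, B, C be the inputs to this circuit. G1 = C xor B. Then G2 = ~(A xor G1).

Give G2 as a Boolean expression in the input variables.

~(A xor (C xor B))

G1 = C xor B
G2 = ~(A xor G1) = ~(A xor (C xor B))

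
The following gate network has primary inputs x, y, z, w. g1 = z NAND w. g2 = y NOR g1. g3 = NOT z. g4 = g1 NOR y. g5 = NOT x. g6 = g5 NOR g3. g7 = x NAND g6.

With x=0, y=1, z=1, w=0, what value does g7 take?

1

g3 = NOT 1 = 0
g5 = NOT 0 = 1
g6 = 1 NOR 0 = 0
g7 = 0 NAND 0 = 1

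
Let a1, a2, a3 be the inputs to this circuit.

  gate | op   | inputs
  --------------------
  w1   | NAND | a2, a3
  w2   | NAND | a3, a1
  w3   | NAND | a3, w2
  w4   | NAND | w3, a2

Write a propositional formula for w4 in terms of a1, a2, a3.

(a3 NAND (a3 NAND a1)) NAND a2

w2 = a3 NAND a1
w3 = a3 NAND w2 = a3 NAND (a3 NAND a1)
w4 = w3 NAND a2 = (a3 NAND (a3 NAND a1)) NAND a2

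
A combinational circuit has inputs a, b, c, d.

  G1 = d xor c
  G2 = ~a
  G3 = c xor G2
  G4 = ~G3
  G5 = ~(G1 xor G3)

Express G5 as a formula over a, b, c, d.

~((d xor c) xor (c xor ~a))

G1 = d xor c
G2 = ~a
G3 = c xor G2 = c xor ~a
G5 = ~(G1 xor G3) = ~((d xor c) xor (c xor ~a))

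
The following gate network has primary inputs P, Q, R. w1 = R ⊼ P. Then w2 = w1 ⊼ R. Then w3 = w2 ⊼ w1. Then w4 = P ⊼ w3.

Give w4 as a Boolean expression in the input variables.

w1 = R ⊼ P
w2 = w1 ⊼ R = (R ⊼ P) ⊼ R
w3 = w2 ⊼ w1 = ((R ⊼ P) ⊼ R) ⊼ (R ⊼ P)
w4 = P ⊼ w3 = P ⊼ (((R ⊼ P) ⊼ R) ⊼ (R ⊼ P))

P ⊼ (((R ⊼ P) ⊼ R) ⊼ (R ⊼ P))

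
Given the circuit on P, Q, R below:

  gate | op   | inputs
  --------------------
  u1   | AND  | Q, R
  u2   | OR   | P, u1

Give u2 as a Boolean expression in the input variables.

P OR (Q AND R)

u1 = Q AND R
u2 = P OR u1 = P OR (Q AND R)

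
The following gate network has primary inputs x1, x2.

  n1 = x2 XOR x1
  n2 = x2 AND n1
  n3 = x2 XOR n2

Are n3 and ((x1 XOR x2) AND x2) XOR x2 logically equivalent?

n1 = x2 XOR x1
n2 = x2 AND n1 = x2 AND (x2 XOR x1)
n3 = x2 XOR n2 = x2 XOR (x2 AND (x2 XOR x1))
At x1=0, x2=0: circuit gives 0, formula gives 0.
At x1=1, x2=1: circuit gives 1, formula gives 1.
Agrees on all 4 inputs.

Yes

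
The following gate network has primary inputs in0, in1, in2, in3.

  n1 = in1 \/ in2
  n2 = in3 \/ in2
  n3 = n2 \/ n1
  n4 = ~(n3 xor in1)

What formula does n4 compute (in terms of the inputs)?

~(((in3 \/ in2) \/ (in1 \/ in2)) xor in1)

n1 = in1 \/ in2
n2 = in3 \/ in2
n3 = n2 \/ n1 = (in3 \/ in2) \/ (in1 \/ in2)
n4 = ~(n3 xor in1) = ~(((in3 \/ in2) \/ (in1 \/ in2)) xor in1)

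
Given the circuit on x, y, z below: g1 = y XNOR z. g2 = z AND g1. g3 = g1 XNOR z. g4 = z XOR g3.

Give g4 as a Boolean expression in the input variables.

z XOR ((y XNOR z) XNOR z)

g1 = y XNOR z
g3 = g1 XNOR z = (y XNOR z) XNOR z
g4 = z XOR g3 = z XOR ((y XNOR z) XNOR z)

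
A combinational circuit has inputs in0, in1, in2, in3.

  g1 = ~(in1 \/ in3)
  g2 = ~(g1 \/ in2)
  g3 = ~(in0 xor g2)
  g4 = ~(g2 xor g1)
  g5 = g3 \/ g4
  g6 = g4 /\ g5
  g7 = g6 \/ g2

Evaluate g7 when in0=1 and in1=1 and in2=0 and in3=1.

1

g1 = ~(1 \/ 1) = 0
g2 = ~(0 \/ 0) = 1
g3 = ~(1 xor 1) = 1
g4 = ~(1 xor 0) = 0
g5 = 1 \/ 0 = 1
g6 = 0 /\ 1 = 0
g7 = 0 \/ 1 = 1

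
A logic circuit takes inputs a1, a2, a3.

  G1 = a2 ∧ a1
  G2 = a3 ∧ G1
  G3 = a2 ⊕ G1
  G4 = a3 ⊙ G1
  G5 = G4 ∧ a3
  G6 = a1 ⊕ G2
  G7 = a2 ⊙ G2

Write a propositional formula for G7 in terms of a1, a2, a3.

a2 ⊙ (a3 ∧ (a2 ∧ a1))

G1 = a2 ∧ a1
G2 = a3 ∧ G1 = a3 ∧ (a2 ∧ a1)
G7 = a2 ⊙ G2 = a2 ⊙ (a3 ∧ (a2 ∧ a1))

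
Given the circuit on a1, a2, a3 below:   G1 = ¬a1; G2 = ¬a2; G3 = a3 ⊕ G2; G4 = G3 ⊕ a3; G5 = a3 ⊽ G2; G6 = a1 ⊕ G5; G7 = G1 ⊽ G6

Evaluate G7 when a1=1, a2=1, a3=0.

G1 = ¬1 = 0
G2 = ¬1 = 0
G5 = 0 ⊽ 0 = 1
G6 = 1 ⊕ 1 = 0
G7 = 0 ⊽ 0 = 1

1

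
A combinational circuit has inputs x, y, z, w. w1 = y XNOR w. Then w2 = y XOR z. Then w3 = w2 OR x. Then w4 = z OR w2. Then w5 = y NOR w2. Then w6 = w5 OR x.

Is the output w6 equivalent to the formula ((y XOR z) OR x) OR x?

No

w2 = y XOR z
w5 = y NOR w2 = y NOR (y XOR z)
w6 = w5 OR x = (y NOR (y XOR z)) OR x
At x=0, y=0, z=0, w=0: circuit gives 1, formula gives 0.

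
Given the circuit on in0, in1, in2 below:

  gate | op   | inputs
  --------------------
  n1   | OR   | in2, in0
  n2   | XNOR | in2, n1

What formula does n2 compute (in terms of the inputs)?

n1 = in2 OR in0
n2 = in2 XNOR n1 = in2 XNOR (in2 OR in0)

in2 XNOR (in2 OR in0)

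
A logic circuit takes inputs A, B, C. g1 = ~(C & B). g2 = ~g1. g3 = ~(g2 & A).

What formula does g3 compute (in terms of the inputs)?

g1 = ~(C & B)
g2 = ~g1 = ~(~(C & B))
g3 = ~(g2 & A) = ~(~(~(C & B)) & A)

~(~(~(C & B)) & A)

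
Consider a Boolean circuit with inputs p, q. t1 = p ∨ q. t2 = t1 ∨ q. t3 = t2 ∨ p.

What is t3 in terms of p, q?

t1 = p ∨ q
t2 = t1 ∨ q = (p ∨ q) ∨ q
t3 = t2 ∨ p = ((p ∨ q) ∨ q) ∨ p

((p ∨ q) ∨ q) ∨ p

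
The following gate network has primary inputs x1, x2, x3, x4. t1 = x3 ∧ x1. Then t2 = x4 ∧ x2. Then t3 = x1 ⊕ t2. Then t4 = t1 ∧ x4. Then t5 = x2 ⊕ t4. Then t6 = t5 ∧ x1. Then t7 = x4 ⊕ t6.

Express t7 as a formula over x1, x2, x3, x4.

t1 = x3 ∧ x1
t4 = t1 ∧ x4 = (x3 ∧ x1) ∧ x4
t5 = x2 ⊕ t4 = x2 ⊕ ((x3 ∧ x1) ∧ x4)
t6 = t5 ∧ x1 = (x2 ⊕ ((x3 ∧ x1) ∧ x4)) ∧ x1
t7 = x4 ⊕ t6 = x4 ⊕ ((x2 ⊕ ((x3 ∧ x1) ∧ x4)) ∧ x1)

x4 ⊕ ((x2 ⊕ ((x3 ∧ x1) ∧ x4)) ∧ x1)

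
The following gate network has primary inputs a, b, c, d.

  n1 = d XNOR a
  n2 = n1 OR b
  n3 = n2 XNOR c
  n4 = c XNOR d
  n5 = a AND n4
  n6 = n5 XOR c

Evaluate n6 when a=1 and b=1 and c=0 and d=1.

0

n4 = 0 XNOR 1 = 0
n5 = 1 AND 0 = 0
n6 = 0 XOR 0 = 0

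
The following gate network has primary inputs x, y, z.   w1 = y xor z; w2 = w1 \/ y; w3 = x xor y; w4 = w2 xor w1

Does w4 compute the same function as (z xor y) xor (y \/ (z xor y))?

Yes

w1 = y xor z
w2 = w1 \/ y = (y xor z) \/ y
w4 = w2 xor w1 = ((y xor z) \/ y) xor (y xor z)
At x=0, y=0, z=0: circuit gives 0, formula gives 0.
At x=0, y=1, z=1: circuit gives 1, formula gives 1.
Agrees on all 8 inputs.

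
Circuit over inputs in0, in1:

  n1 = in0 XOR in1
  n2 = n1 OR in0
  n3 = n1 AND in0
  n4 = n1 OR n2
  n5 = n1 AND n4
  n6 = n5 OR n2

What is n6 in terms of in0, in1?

n1 = in0 XOR in1
n2 = n1 OR in0 = (in0 XOR in1) OR in0
n4 = n1 OR n2 = (in0 XOR in1) OR ((in0 XOR in1) OR in0)
n5 = n1 AND n4 = (in0 XOR in1) AND ((in0 XOR in1) OR ((in0 XOR in1) OR in0))
n6 = n5 OR n2 = ((in0 XOR in1) AND ((in0 XOR in1) OR ((in0 XOR in1) OR in0))) OR ((in0 XOR in1) OR in0)

((in0 XOR in1) AND ((in0 XOR in1) OR ((in0 XOR in1) OR in0))) OR ((in0 XOR in1) OR in0)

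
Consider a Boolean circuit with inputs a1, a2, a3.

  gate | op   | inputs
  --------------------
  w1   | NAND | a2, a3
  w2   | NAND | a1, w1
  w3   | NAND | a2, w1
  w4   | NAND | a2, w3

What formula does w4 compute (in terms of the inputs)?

a2 NAND (a2 NAND (a2 NAND a3))

w1 = a2 NAND a3
w3 = a2 NAND w1 = a2 NAND (a2 NAND a3)
w4 = a2 NAND w3 = a2 NAND (a2 NAND (a2 NAND a3))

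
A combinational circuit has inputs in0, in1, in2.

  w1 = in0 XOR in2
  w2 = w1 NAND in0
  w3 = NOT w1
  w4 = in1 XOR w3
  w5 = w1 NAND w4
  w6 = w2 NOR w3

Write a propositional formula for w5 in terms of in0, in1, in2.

w1 = in0 XOR in2
w3 = NOT w1 = NOT (in0 XOR in2)
w4 = in1 XOR w3 = in1 XOR NOT (in0 XOR in2)
w5 = w1 NAND w4 = (in0 XOR in2) NAND (in1 XOR NOT (in0 XOR in2))

(in0 XOR in2) NAND (in1 XOR NOT (in0 XOR in2))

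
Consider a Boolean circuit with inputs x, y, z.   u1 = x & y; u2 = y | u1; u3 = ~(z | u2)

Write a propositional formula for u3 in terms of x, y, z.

~(z | (y | (x & y)))

u1 = x & y
u2 = y | u1 = y | (x & y)
u3 = ~(z | u2) = ~(z | (y | (x & y)))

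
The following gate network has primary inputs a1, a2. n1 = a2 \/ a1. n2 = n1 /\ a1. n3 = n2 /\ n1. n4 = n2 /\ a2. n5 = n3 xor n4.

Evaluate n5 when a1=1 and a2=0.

n1 = 0 \/ 1 = 1
n2 = 1 /\ 1 = 1
n3 = 1 /\ 1 = 1
n4 = 1 /\ 0 = 0
n5 = 1 xor 0 = 1

1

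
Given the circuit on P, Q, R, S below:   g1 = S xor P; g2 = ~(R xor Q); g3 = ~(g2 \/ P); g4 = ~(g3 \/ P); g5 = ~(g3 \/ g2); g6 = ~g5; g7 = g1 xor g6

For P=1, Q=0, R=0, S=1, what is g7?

g1 = 1 xor 1 = 0
g2 = ~(0 xor 0) = 1
g3 = ~(1 \/ 1) = 0
g5 = ~(0 \/ 1) = 0
g6 = ~0 = 1
g7 = 0 xor 1 = 1

1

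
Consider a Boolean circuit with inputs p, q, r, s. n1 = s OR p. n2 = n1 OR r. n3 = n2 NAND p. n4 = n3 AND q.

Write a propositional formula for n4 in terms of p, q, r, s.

n1 = s OR p
n2 = n1 OR r = (s OR p) OR r
n3 = n2 NAND p = ((s OR p) OR r) NAND p
n4 = n3 AND q = (((s OR p) OR r) NAND p) AND q

(((s OR p) OR r) NAND p) AND q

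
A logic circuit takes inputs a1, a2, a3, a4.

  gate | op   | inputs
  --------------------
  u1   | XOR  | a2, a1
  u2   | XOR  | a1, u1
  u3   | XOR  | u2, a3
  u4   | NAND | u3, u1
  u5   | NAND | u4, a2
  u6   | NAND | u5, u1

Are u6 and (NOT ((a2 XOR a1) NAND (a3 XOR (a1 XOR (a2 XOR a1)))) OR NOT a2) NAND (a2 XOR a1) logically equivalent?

Yes

u1 = a2 XOR a1
u2 = a1 XOR u1 = a1 XOR (a2 XOR a1)
u3 = u2 XOR a3 = (a1 XOR (a2 XOR a1)) XOR a3
u4 = u3 NAND u1 = ((a1 XOR (a2 XOR a1)) XOR a3) NAND (a2 XOR a1)
u5 = u4 NAND a2 = (((a1 XOR (a2 XOR a1)) XOR a3) NAND (a2 XOR a1)) NAND a2
u6 = u5 NAND u1 = ((((a1 XOR (a2 XOR a1)) XOR a3) NAND (a2 XOR a1)) NAND a2) NAND (a2 XOR a1)
At a1=0, a2=1, a3=0, a4=0: circuit gives 0, formula gives 0.
At a1=0, a2=0, a3=0, a4=0: circuit gives 1, formula gives 1.
Agrees on all 16 inputs.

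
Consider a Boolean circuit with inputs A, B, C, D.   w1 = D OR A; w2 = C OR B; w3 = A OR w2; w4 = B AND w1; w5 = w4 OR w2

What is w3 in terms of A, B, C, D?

A OR (C OR B)

w2 = C OR B
w3 = A OR w2 = A OR (C OR B)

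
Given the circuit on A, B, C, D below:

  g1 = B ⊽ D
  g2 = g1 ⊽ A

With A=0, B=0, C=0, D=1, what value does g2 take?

g1 = 0 ⊽ 1 = 0
g2 = 0 ⊽ 0 = 1

1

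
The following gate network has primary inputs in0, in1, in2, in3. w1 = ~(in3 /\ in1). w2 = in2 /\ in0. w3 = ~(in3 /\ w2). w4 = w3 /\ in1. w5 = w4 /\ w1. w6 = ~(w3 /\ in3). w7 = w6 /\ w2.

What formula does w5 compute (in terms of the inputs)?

w1 = ~(in3 /\ in1)
w2 = in2 /\ in0
w3 = ~(in3 /\ w2) = ~(in3 /\ (in2 /\ in0))
w4 = w3 /\ in1 = (~(in3 /\ (in2 /\ in0))) /\ in1
w5 = w4 /\ w1 = ((~(in3 /\ (in2 /\ in0))) /\ in1) /\ (~(in3 /\ in1))

((~(in3 /\ (in2 /\ in0))) /\ in1) /\ (~(in3 /\ in1))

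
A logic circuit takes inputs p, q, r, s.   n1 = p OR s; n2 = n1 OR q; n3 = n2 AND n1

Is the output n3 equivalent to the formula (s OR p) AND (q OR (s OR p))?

n1 = p OR s
n2 = n1 OR q = (p OR s) OR q
n3 = n2 AND n1 = ((p OR s) OR q) AND (p OR s)
At p=0, q=0, r=0, s=0: circuit gives 0, formula gives 0.
At p=0, q=0, r=0, s=1: circuit gives 1, formula gives 1.
Agrees on all 16 inputs.

Yes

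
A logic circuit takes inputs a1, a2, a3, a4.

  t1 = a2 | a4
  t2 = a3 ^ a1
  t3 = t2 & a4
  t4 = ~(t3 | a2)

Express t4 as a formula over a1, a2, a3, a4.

~(((a3 ^ a1) & a4) | a2)

t2 = a3 ^ a1
t3 = t2 & a4 = (a3 ^ a1) & a4
t4 = ~(t3 | a2) = ~(((a3 ^ a1) & a4) | a2)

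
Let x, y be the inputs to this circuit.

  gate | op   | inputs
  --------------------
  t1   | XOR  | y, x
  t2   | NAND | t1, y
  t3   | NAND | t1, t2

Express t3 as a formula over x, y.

(y XOR x) NAND ((y XOR x) NAND y)

t1 = y XOR x
t2 = t1 NAND y = (y XOR x) NAND y
t3 = t1 NAND t2 = (y XOR x) NAND ((y XOR x) NAND y)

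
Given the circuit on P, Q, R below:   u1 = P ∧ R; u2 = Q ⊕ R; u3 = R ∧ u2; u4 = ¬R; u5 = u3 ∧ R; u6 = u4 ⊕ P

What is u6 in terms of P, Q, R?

u4 = ¬R
u6 = u4 ⊕ P = ¬R ⊕ P

¬R ⊕ P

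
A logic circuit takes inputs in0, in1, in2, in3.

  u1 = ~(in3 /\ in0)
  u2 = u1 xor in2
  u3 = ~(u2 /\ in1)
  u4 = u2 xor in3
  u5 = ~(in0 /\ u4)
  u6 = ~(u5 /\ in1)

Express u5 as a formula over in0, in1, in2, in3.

u1 = ~(in3 /\ in0)
u2 = u1 xor in2 = (~(in3 /\ in0)) xor in2
u4 = u2 xor in3 = ((~(in3 /\ in0)) xor in2) xor in3
u5 = ~(in0 /\ u4) = ~(in0 /\ (((~(in3 /\ in0)) xor in2) xor in3))

~(in0 /\ (((~(in3 /\ in0)) xor in2) xor in3))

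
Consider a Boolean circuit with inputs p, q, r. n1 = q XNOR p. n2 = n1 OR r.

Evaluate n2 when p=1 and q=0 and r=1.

n1 = 0 XNOR 1 = 0
n2 = 0 OR 1 = 1

1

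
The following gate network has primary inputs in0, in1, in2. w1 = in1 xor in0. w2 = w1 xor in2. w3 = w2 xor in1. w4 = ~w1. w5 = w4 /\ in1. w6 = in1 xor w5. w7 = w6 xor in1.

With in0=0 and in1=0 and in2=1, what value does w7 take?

w1 = 0 xor 0 = 0
w4 = ~0 = 1
w5 = 1 /\ 0 = 0
w6 = 0 xor 0 = 0
w7 = 0 xor 0 = 0

0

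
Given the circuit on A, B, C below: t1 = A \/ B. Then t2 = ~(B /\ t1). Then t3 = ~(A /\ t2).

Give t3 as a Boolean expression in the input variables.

~(A /\ (~(B /\ (A \/ B))))

t1 = A \/ B
t2 = ~(B /\ t1) = ~(B /\ (A \/ B))
t3 = ~(A /\ t2) = ~(A /\ (~(B /\ (A \/ B))))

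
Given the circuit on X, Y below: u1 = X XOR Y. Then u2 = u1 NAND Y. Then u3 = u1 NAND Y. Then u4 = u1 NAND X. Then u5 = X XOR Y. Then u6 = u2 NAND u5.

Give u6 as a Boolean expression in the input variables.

((X XOR Y) NAND Y) NAND (X XOR Y)

u1 = X XOR Y
u2 = u1 NAND Y = (X XOR Y) NAND Y
u5 = X XOR Y
u6 = u2 NAND u5 = ((X XOR Y) NAND Y) NAND (X XOR Y)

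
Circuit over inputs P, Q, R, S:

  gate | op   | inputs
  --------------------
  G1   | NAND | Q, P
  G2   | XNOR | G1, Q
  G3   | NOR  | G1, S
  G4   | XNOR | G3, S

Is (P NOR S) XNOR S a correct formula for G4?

No

G1 = Q NAND P
G3 = G1 NOR S = (Q NAND P) NOR S
G4 = G3 XNOR S = ((Q NAND P) NOR S) XNOR S
At P=0, Q=0, R=0, S=0: circuit gives 1, formula gives 0.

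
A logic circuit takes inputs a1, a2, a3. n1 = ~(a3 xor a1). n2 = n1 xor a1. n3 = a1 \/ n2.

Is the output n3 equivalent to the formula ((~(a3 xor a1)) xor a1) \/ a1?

Yes

n1 = ~(a3 xor a1)
n2 = n1 xor a1 = (~(a3 xor a1)) xor a1
n3 = a1 \/ n2 = a1 \/ ((~(a3 xor a1)) xor a1)
At a1=0, a2=0, a3=1: circuit gives 0, formula gives 0.
At a1=0, a2=0, a3=0: circuit gives 1, formula gives 1.
Agrees on all 8 inputs.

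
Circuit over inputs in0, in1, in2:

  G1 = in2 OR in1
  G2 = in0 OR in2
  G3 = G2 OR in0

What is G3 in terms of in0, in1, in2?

(in0 OR in2) OR in0

G2 = in0 OR in2
G3 = G2 OR in0 = (in0 OR in2) OR in0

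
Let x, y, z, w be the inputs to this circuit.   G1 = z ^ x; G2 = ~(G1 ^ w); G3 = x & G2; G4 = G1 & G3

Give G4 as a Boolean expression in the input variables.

(z ^ x) & (x & (~((z ^ x) ^ w)))

G1 = z ^ x
G2 = ~(G1 ^ w) = ~((z ^ x) ^ w)
G3 = x & G2 = x & (~((z ^ x) ^ w))
G4 = G1 & G3 = (z ^ x) & (x & (~((z ^ x) ^ w)))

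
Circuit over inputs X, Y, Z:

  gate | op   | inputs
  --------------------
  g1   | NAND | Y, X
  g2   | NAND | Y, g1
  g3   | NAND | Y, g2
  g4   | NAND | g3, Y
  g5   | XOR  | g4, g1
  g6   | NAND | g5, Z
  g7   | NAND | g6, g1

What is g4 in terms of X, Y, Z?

(Y NAND (Y NAND (Y NAND X))) NAND Y

g1 = Y NAND X
g2 = Y NAND g1 = Y NAND (Y NAND X)
g3 = Y NAND g2 = Y NAND (Y NAND (Y NAND X))
g4 = g3 NAND Y = (Y NAND (Y NAND (Y NAND X))) NAND Y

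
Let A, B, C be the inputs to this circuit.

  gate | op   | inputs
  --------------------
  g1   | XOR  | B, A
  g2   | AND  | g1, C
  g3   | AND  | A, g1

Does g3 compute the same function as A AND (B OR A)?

No

g1 = B XOR A
g3 = A AND g1 = A AND (B XOR A)
At A=1, B=1, C=0: circuit gives 0, formula gives 1.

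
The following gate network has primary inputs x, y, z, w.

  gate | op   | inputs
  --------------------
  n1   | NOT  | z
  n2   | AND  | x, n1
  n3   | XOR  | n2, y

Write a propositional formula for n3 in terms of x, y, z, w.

n1 = NOT z
n2 = x AND n1 = x AND NOT z
n3 = n2 XOR y = (x AND NOT z) XOR y

(x AND NOT z) XOR y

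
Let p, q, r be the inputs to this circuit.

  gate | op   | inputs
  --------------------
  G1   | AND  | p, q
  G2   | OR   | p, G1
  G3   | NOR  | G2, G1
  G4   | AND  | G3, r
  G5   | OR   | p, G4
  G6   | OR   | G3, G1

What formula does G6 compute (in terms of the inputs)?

G1 = p AND q
G2 = p OR G1 = p OR (p AND q)
G3 = G2 NOR G1 = (p OR (p AND q)) NOR (p AND q)
G6 = G3 OR G1 = ((p OR (p AND q)) NOR (p AND q)) OR (p AND q)

((p OR (p AND q)) NOR (p AND q)) OR (p AND q)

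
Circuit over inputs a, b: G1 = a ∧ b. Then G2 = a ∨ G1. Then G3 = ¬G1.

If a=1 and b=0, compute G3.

1

G1 = 1 ∧ 0 = 0
G3 = ¬0 = 1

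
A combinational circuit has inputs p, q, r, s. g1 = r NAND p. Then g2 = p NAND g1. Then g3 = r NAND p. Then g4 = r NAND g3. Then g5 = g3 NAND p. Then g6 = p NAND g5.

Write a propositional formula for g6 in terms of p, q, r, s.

p NAND ((r NAND p) NAND p)

g3 = r NAND p
g5 = g3 NAND p = (r NAND p) NAND p
g6 = p NAND g5 = p NAND ((r NAND p) NAND p)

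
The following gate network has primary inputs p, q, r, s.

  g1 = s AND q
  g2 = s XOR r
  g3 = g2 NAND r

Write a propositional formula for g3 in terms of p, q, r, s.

g2 = s XOR r
g3 = g2 NAND r = (s XOR r) NAND r

(s XOR r) NAND r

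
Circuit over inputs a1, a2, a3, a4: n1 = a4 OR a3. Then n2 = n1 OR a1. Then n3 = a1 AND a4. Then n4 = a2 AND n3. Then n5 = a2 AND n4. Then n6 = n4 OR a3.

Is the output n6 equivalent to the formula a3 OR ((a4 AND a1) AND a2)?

Yes

n3 = a1 AND a4
n4 = a2 AND n3 = a2 AND (a1 AND a4)
n6 = n4 OR a3 = (a2 AND (a1 AND a4)) OR a3
At a1=0, a2=0, a3=0, a4=0: circuit gives 0, formula gives 0.
At a1=0, a2=0, a3=1, a4=0: circuit gives 1, formula gives 1.
Agrees on all 16 inputs.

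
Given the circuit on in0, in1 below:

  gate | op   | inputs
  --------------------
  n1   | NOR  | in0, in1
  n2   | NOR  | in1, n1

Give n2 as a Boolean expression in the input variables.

n1 = in0 NOR in1
n2 = in1 NOR n1 = in1 NOR (in0 NOR in1)

in1 NOR (in0 NOR in1)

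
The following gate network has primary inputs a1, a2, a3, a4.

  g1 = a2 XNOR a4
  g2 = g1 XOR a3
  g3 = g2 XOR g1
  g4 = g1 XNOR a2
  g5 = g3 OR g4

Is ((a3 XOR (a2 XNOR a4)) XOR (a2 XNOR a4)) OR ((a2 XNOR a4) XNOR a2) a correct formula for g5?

g1 = a2 XNOR a4
g2 = g1 XOR a3 = (a2 XNOR a4) XOR a3
g3 = g2 XOR g1 = ((a2 XNOR a4) XOR a3) XOR (a2 XNOR a4)
g4 = g1 XNOR a2 = (a2 XNOR a4) XNOR a2
g5 = g3 OR g4 = (((a2 XNOR a4) XOR a3) XOR (a2 XNOR a4)) OR ((a2 XNOR a4) XNOR a2)
At a1=0, a2=0, a3=0, a4=0: circuit gives 0, formula gives 0.
At a1=0, a2=0, a3=0, a4=1: circuit gives 1, formula gives 1.
Agrees on all 16 inputs.

Yes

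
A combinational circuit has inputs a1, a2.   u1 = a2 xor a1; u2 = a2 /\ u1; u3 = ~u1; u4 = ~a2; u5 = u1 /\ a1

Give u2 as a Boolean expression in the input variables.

a2 /\ (a2 xor a1)

u1 = a2 xor a1
u2 = a2 /\ u1 = a2 /\ (a2 xor a1)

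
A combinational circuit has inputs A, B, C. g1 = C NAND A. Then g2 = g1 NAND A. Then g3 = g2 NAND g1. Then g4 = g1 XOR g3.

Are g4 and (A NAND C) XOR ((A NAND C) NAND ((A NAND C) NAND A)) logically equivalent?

Yes

g1 = C NAND A
g2 = g1 NAND A = (C NAND A) NAND A
g3 = g2 NAND g1 = ((C NAND A) NAND A) NAND (C NAND A)
g4 = g1 XOR g3 = (C NAND A) XOR (((C NAND A) NAND A) NAND (C NAND A))
At A=1, B=0, C=0: circuit gives 0, formula gives 0.
At A=0, B=0, C=0: circuit gives 1, formula gives 1.
Agrees on all 8 inputs.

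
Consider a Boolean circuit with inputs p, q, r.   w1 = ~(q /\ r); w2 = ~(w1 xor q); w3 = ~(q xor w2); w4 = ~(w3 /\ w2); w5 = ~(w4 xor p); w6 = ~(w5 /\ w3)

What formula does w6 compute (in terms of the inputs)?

~((~((~((~(q xor (~((~(q /\ r)) xor q)))) /\ (~((~(q /\ r)) xor q)))) xor p)) /\ (~(q xor (~((~(q /\ r)) xor q)))))

w1 = ~(q /\ r)
w2 = ~(w1 xor q) = ~((~(q /\ r)) xor q)
w3 = ~(q xor w2) = ~(q xor (~((~(q /\ r)) xor q)))
w4 = ~(w3 /\ w2) = ~((~(q xor (~((~(q /\ r)) xor q)))) /\ (~((~(q /\ r)) xor q)))
w5 = ~(w4 xor p) = ~((~((~(q xor (~((~(q /\ r)) xor q)))) /\ (~((~(q /\ r)) xor q)))) xor p)
w6 = ~(w5 /\ w3) = ~((~((~((~(q xor (~((~(q /\ r)) xor q)))) /\ (~((~(q /\ r)) xor q)))) xor p)) /\ (~(q xor (~((~(q /\ r)) xor q)))))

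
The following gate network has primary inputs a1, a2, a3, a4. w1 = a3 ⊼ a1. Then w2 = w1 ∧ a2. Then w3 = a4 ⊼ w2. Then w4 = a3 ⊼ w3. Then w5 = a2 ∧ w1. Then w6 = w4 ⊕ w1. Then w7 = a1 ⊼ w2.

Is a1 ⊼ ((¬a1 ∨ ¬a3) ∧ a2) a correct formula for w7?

w1 = a3 ⊼ a1
w2 = w1 ∧ a2 = (a3 ⊼ a1) ∧ a2
w7 = a1 ⊼ w2 = a1 ⊼ ((a3 ⊼ a1) ∧ a2)
At a1=1, a2=1, a3=0, a4=0: circuit gives 0, formula gives 0.
At a1=0, a2=0, a3=0, a4=0: circuit gives 1, formula gives 1.
Agrees on all 16 inputs.

Yes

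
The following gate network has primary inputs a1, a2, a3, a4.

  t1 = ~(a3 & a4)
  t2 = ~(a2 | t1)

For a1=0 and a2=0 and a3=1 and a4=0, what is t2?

0

t1 = ~(1 & 0) = 1
t2 = ~(0 | 1) = 0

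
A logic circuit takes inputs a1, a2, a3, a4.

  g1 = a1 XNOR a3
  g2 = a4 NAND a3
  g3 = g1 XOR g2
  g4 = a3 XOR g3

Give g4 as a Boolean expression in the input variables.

a3 XOR ((a1 XNOR a3) XOR (a4 NAND a3))

g1 = a1 XNOR a3
g2 = a4 NAND a3
g3 = g1 XOR g2 = (a1 XNOR a3) XOR (a4 NAND a3)
g4 = a3 XOR g3 = a3 XOR ((a1 XNOR a3) XOR (a4 NAND a3))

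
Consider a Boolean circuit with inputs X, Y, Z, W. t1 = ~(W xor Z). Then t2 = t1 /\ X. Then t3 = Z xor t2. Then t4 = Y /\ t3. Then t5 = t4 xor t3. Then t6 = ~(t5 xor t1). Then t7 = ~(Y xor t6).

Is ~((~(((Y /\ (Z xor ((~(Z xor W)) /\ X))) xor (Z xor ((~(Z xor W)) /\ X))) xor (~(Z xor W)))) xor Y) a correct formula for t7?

Yes

t1 = ~(W xor Z)
t2 = t1 /\ X = (~(W xor Z)) /\ X
t3 = Z xor t2 = Z xor ((~(W xor Z)) /\ X)
t4 = Y /\ t3 = Y /\ (Z xor ((~(W xor Z)) /\ X))
t5 = t4 xor t3 = (Y /\ (Z xor ((~(W xor Z)) /\ X))) xor (Z xor ((~(W xor Z)) /\ X))
t6 = ~(t5 xor t1) = ~(((Y /\ (Z xor ((~(W xor Z)) /\ X))) xor (Z xor ((~(W xor Z)) /\ X))) xor (~(W xor Z)))
t7 = ~(Y xor t6) = ~(Y xor (~(((Y /\ (Z xor ((~(W xor Z)) /\ X))) xor (Z xor ((~(W xor Z)) /\ X))) xor (~(W xor Z)))))
At X=0, Y=0, Z=0, W=1: circuit gives 0, formula gives 0.
At X=0, Y=0, Z=0, W=0: circuit gives 1, formula gives 1.
Agrees on all 16 inputs.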